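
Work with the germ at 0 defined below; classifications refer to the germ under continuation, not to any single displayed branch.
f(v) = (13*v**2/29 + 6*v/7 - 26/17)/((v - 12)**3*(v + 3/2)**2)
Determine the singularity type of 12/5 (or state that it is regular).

Denominator factors: v + 3/2 = 39/10 at v = 12/5; v - 12 = -48/5 at v = 12/5 — none vanishes.
So the germ continues analytically to 12/5.

The point is a regular point.


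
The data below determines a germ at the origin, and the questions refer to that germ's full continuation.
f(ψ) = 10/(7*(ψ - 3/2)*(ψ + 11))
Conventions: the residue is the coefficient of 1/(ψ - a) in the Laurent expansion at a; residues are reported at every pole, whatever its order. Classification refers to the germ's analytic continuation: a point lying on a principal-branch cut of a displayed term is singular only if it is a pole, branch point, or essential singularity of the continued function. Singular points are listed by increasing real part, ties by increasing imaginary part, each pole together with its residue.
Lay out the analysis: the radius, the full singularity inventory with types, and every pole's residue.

Radius of convergence at 0: 3/2.
At -11: a pole of order 1; residue -4/35.
At 3/2: a pole of order 1; residue 4/35.

Denominator factor (ψ - 3/2): pole of order 1 at 3/2, modulus 3/2.
Denominator factor (ψ + 11): pole of order 1 at -11, modulus 11.
The radius of convergence is the smallest modulus among the singular points: 3/2.
At the order-1 pole -11 set g(ψ) = (ψ - (-11))*f(ψ) = 10/(7*(ψ - 3/2)).
Simple pole: residue = g(a) at a = -11, which is -4/35.
At the order-1 pole 3/2 set g(ψ) = (ψ - (3/2))*f(ψ) = 10/(7*(ψ + 11)).
Simple pole: residue = g(a) at a = 3/2, which is 4/35.
List the singular points by increasing real part (a conjugate pair: the negative imaginary part first).


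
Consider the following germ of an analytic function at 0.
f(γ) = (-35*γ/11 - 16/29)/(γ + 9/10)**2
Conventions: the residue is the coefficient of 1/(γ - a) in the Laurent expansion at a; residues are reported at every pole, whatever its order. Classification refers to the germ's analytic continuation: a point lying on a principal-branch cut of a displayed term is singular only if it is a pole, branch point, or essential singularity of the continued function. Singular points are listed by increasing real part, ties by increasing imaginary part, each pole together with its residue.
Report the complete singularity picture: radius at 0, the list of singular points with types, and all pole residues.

Denominator factor (γ + 9/10)^2: pole of order 2 at -9/10, modulus 9/10.
The radius of convergence is the smallest modulus among the singular points: 9/10.
At the order-2 pole -9/10 set g(γ) = (γ - (-9/10))^2*f(γ) = -35*γ/11 - 16/29.
Order-2 pole: residue = g'(a); g'(-9/10) = -35/11, so the residue is -35/11.

Radius of convergence at 0: 9/10.
At -9/10: a pole of order 2; residue -35/11.


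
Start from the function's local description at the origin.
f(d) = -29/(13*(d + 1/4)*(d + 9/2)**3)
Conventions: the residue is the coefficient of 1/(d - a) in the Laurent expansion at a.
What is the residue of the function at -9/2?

At the order-3 pole -9/2 set g(d) = (d - (-9/2))^3*f(d) = -29/(13*(d + 1/4)).
Order-3 pole: residue = g''(a)/2; g''(-9/2) = 3712/63869, so the residue is 1856/63869.

The residue is 1856/63869.


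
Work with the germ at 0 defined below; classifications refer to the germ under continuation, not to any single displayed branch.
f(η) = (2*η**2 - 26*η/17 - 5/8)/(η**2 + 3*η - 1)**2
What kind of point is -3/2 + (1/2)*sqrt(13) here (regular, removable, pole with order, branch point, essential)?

The denominator factor η**2 + 3*η - 1 vanishes at -3/2 + (1/2)*sqrt(13) and appears to the power 2; the numerator there equals 1723/136 - (64/17)*sqrt(13), nonzero, and no other factor vanishes.
Hence a pole whose order is the multiplicity, 2.

The point is a pole of order 2.


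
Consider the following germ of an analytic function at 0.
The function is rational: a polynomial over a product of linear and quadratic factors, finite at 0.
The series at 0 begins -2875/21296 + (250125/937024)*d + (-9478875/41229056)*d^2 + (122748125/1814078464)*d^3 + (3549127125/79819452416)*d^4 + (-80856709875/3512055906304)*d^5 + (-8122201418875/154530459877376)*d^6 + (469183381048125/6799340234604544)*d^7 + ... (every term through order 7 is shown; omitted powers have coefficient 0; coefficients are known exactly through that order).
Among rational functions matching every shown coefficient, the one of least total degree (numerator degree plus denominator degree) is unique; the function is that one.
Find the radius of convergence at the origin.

No rational of total degree below 5 reproduces all 8 coefficients; solving the [0/5] Pade equations on them gives f(d) = -23/(12*(d + 11/5)**3*(d**2 + 9*d/11 + 4/3)), whose expansion matches every shown term.
Denominator factor (d**2 + 9*d/11 + 4/3): discriminant -1693/363, complex-conjugate roots (-9/22) + ((1/66)*sqrt(5079))*i and (-9/22) - ((1/66)*sqrt(5079))*i; poles of order 1, moduli (2/3)*sqrt(3) and (2/3)*sqrt(3).
Denominator factor (d + 11/5)^3: pole of order 3 at -11/5, modulus 11/5.
The radius of convergence is the smallest modulus among the singular points: (2/3)*sqrt(3).

The radius of convergence is (2/3)*sqrt(3).


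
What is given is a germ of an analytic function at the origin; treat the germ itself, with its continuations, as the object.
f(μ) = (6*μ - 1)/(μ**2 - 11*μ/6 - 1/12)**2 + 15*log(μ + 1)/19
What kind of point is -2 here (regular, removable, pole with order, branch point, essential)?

The point is a regular point.

Denominator factors: μ**2 - 11*μ/6 - 1/12 = 91/12 at μ = -2 — none vanishes.
Branch term log(1 - μ/(-1)): argument at -2 is -1, nonzero, so -2 is not its branch point (a point on a principal cut is still regular for the continued germ).
So the germ continues analytically to -2.


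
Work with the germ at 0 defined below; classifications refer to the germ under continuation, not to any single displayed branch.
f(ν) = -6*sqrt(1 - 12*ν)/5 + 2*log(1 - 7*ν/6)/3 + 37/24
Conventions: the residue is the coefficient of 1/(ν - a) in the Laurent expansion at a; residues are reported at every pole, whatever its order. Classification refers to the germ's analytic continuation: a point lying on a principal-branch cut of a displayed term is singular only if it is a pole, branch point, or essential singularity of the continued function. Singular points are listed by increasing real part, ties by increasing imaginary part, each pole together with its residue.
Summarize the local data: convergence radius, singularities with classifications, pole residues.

Branch term (2/3)*log(1 - ν/(6/7)): its argument vanishes at ν = 6/7, a logarithmic branch point, modulus 6/7.
Branch term (-6/5)*sqrt(1 - ν/(1/12)): its argument vanishes at ν = 1/12, a square-root branch point, modulus 1/12.
The radius of convergence is the smallest modulus among the singular points: 1/12.
List the singular points by increasing real part (a conjugate pair: the negative imaginary part first).

Radius of convergence at 0: 1/12.
At 1/12: an algebraic (square-root) branch point.
At 6/7: a logarithmic branch point.


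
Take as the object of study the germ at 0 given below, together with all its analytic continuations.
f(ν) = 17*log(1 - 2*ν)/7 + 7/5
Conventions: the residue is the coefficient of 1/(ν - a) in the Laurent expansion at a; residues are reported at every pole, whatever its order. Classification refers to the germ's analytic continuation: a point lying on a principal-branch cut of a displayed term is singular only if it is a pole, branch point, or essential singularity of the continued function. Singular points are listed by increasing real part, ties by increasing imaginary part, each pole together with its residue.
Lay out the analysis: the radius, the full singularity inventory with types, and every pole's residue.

Radius of convergence at 0: 1/2.
At 1/2: a logarithmic branch point.

Branch term (17/7)*log(1 - ν/(1/2)): its argument vanishes at ν = 1/2, a logarithmic branch point, modulus 1/2.
The radius of convergence is the smallest modulus among the singular points: 1/2.


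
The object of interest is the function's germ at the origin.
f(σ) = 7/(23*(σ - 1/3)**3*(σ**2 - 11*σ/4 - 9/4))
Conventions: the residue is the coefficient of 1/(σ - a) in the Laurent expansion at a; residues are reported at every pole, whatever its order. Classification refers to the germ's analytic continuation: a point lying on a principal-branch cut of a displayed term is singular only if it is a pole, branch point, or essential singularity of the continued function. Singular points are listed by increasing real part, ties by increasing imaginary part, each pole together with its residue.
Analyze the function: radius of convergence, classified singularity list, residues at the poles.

Radius of convergence at 0: 1/3.
At 11/8 - (1/8)*sqrt(265): a pole of order 1; residue 120771/3061300 + (73521/32449780)*sqrt(265).
At 1/3: a pole of order 3; residue -120771/1530650.
At 11/8 + (1/8)*sqrt(265): a pole of order 1; residue 120771/3061300 - (73521/32449780)*sqrt(265).

Denominator factor (σ - 1/3)^3: pole of order 3 at 1/3, modulus 1/3.
Denominator factor (σ**2 - 11*σ/4 - 9/4): discriminant 265/16, real irrational roots 11/8 + (1/8)*sqrt(265) and 11/8 - (1/8)*sqrt(265); poles of order 1, moduli 11/8 + (1/8)*sqrt(265) and -11/8 + (1/8)*sqrt(265).
The radius of convergence is the smallest modulus among the singular points: 1/3.
The factor σ**2 - 11*σ/4 - 9/4 splits as (σ - a)(σ - a') with a = 11/8 - (1/8)*sqrt(265), a' = 11/8 + (1/8)*sqrt(265). At the order-1 pole a set g(σ) = (σ - a)*f(σ) = [7/(23*(σ - 1/3)**3)] / (σ - a').
Simple pole: residue = g(a) at a = 11/8 - (1/8)*sqrt(265), which is 120771/3061300 + (73521/32449780)*sqrt(265).
At the order-3 pole 1/3 set g(σ) = (σ - (1/3))^3*f(σ) = 7/(23*(σ**2 - 11*σ/4 - 9/4)).
Order-3 pole: residue = g''(a)/2; g''(1/3) = -120771/765325, so the residue is -120771/1530650.
The factor σ**2 - 11*σ/4 - 9/4 splits as (σ - a)(σ - a') with a = 11/8 + (1/8)*sqrt(265), a' = 11/8 - (1/8)*sqrt(265). At the order-1 pole a set g(σ) = (σ - a)*f(σ) = [7/(23*(σ - 1/3)**3)] / (σ - a').
Simple pole: residue = g(a) at a = 11/8 + (1/8)*sqrt(265), which is 120771/3061300 - (73521/32449780)*sqrt(265).
List the singular points by increasing real part (a conjugate pair: the negative imaginary part first).


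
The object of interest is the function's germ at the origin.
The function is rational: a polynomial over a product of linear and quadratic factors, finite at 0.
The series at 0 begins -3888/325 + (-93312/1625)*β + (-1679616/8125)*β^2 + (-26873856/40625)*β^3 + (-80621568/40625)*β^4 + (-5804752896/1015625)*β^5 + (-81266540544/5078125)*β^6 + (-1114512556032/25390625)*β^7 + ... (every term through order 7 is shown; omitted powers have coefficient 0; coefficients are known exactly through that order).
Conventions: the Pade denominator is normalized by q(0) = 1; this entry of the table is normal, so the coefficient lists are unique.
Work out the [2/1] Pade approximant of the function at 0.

Taylor coefficients needed (read off): a_0 = -3888/325, a_1 = -93312/1625, a_2 = -1679616/8125, a_3 = -26873856/40625.
Write the denominator as Q(β) = 1 + q1*β. Requiring Q*f - P = O(β^4) with deg P <= 2 kills the coefficients of β^3..β^3 in Q*f:
  β^3: a_3 + q1*a_2 = 0, i.e. -26873856/40625 + (-1679616/8125)*q1 = 0.
Solving this linear system: q1 = -16/5.
The numerator is Q*f truncated at degree 2: P0 = a_0 = -3888/325; P1 = a_1 + q1*a_0 = -31104/1625; P2 = a_2 + q1*a_1 = -186624/8125.

The Pade approximant has numerator coefficients [-3888/325, -31104/1625, -186624/8125]; denominator coefficients [1, -16/5].


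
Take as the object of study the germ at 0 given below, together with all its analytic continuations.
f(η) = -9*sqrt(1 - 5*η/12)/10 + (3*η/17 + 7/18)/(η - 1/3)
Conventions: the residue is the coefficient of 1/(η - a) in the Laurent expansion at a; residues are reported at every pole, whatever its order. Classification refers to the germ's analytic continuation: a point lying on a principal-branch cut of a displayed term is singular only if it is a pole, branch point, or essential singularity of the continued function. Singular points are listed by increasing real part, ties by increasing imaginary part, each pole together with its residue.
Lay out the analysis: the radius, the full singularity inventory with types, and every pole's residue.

Denominator factor (η - 1/3): pole of order 1 at 1/3, modulus 1/3.
Branch term (-9/10)*sqrt(1 - η/(12/5)): its argument vanishes at η = 12/5, a square-root branch point, modulus 12/5.
The radius of convergence is the smallest modulus among the singular points: 1/3.
The branch term is analytic at 1/3 and contributes nothing to the residue; only the rational part matters.
At the order-1 pole 1/3 set g(η) = (η - (1/3))*(rational part) = 3*η/17 + 7/18.
Simple pole: residue = g(a) at a = 1/3, which is 137/306.
List the singular points by increasing real part (a conjugate pair: the negative imaginary part first).

Radius of convergence at 0: 1/3.
At 1/3: a pole of order 1; residue 137/306.
At 12/5: an algebraic (square-root) branch point.


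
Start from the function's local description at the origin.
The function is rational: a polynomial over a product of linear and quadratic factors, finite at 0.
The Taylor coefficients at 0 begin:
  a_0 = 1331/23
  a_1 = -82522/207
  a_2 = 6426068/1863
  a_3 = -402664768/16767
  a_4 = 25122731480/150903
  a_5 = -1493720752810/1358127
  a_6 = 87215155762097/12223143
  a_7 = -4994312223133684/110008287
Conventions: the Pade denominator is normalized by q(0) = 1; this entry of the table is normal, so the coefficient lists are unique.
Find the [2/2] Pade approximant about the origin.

The Pade approximant has numerator coefficients [1331/23, 24875059/2181573, 4491858800/6544719]; denominator coefficients [1, 672107/94851, 912742/853659].


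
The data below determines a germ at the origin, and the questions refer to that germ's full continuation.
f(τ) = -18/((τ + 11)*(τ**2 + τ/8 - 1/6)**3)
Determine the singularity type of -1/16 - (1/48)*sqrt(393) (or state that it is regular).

The point is a pole of order 3.

The denominator factor τ**2 + τ/8 - 1/6 vanishes at -1/16 - (1/48)*sqrt(393) and appears to the power 3; the numerator there equals -18, nonzero, and no other factor vanishes.
Hence a pole whose order is the multiplicity, 3.


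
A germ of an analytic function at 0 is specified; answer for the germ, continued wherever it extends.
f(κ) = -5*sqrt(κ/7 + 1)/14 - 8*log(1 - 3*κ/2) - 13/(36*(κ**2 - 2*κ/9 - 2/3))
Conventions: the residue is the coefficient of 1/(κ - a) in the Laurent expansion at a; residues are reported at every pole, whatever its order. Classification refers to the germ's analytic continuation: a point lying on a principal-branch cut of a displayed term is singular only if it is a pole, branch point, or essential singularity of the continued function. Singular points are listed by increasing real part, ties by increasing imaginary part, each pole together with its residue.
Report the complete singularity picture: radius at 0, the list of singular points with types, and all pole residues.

Radius of convergence at 0: 2/3.
At -7: an algebraic (square-root) branch point.
At 1/9 - (1/9)*sqrt(55): a pole of order 1; residue (13/440)*sqrt(55).
At 2/3: a logarithmic branch point.
At 1/9 + (1/9)*sqrt(55): a pole of order 1; residue -(13/440)*sqrt(55).

Denominator factor (κ**2 - 2*κ/9 - 2/3): discriminant 220/81, real irrational roots 1/9 + (1/9)*sqrt(55) and 1/9 - (1/9)*sqrt(55); poles of order 1, moduli 1/9 + (1/9)*sqrt(55) and -1/9 + (1/9)*sqrt(55).
Branch term (-8)*log(1 - κ/(2/3)): its argument vanishes at κ = 2/3, a logarithmic branch point, modulus 2/3.
Branch term (-5/14)*sqrt(1 - κ/(-7)): its argument vanishes at κ = -7, a square-root branch point, modulus 7.
The radius of convergence is the smallest modulus among the singular points: 2/3.
The branch terms are analytic at 1/9 - (1/9)*sqrt(55) and contribute nothing to the residue; only the rational part matters.
The factor κ**2 - 2*κ/9 - 2/3 splits as (κ - a)(κ - a') with a = 1/9 - (1/9)*sqrt(55), a' = 1/9 + (1/9)*sqrt(55). At the order-1 pole a set g(κ) = (κ - a)*(rational part) = [-13/36] / (κ - a').
Simple pole: residue = g(a) at a = 1/9 - (1/9)*sqrt(55), which is (13/440)*sqrt(55).
The branch terms are analytic at 1/9 + (1/9)*sqrt(55) and contribute nothing to the residue; only the rational part matters.
The factor κ**2 - 2*κ/9 - 2/3 splits as (κ - a)(κ - a') with a = 1/9 + (1/9)*sqrt(55), a' = 1/9 - (1/9)*sqrt(55). At the order-1 pole a set g(κ) = (κ - a)*(rational part) = [-13/36] / (κ - a').
Simple pole: residue = g(a) at a = 1/9 + (1/9)*sqrt(55), which is -(13/440)*sqrt(55).
List the singular points by increasing real part (a conjugate pair: the negative imaginary part first).


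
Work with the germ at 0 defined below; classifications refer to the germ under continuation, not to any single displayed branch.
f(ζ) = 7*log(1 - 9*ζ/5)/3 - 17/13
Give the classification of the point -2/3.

The point is a regular point.

There is no denominator, hence no pole anywhere.
Branch term log(1 - ζ/(5/9)): argument at -2/3 is 11/5, nonzero, so -2/3 is not its branch point (a point on a principal cut is still regular for the continued germ).
So the germ continues analytically to -2/3.


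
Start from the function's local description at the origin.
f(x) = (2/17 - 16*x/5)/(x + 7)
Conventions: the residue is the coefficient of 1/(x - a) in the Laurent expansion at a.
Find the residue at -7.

The residue is 1914/85.

At the order-1 pole -7 set g(x) = (x - (-7))*f(x) = 2/17 - 16*x/5.
Simple pole: residue = g(a) at a = -7, which is 1914/85.


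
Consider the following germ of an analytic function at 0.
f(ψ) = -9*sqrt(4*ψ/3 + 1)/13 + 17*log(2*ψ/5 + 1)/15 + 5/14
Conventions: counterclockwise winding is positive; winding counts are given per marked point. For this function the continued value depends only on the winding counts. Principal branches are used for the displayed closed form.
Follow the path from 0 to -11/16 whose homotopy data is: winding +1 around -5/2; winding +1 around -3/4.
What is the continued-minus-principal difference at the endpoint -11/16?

Continued minus principal equals ((3/13)*sqrt(3)) + ((34/15)*pi)*i.

The rational part is single-valued and drops out of the difference; each branch term changes only by its own monodromy.
(-9/13)*sqrt(1 - ψ/(-3/4)): winding +1 is odd, the square root flips sign, contributing -2*(-9/13)*sqrt(1 - (-11/16)/(-3/4)) = -2*(-9/13)*sqrt(1/12) = (3/13)*sqrt(3).
(17/15)*log(1 - ψ/(-5/2)): each positive loop around -5/2 adds 2*pi*i to the log, so winding +1 contributes (17/15)*(1)*2*pi*i = (34/15)*pi*i.
Summing the contributions at ψ = -11/16 gives ((3/13)*sqrt(3)) + ((34/15)*pi)*i.


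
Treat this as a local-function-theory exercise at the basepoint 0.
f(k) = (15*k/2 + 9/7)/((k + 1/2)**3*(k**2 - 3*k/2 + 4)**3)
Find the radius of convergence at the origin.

The radius of convergence is 1/2.

Denominator factor (k + 1/2)^3: pole of order 3 at -1/2, modulus 1/2.
Denominator factor (k**2 - 3*k/2 + 4)^3: discriminant -55/4, complex-conjugate roots (3/4) + ((1/4)*sqrt(55))*i and (3/4) - ((1/4)*sqrt(55))*i; poles of order 3, moduli 2 and 2.
The radius of convergence is the smallest modulus among the singular points: 1/2.


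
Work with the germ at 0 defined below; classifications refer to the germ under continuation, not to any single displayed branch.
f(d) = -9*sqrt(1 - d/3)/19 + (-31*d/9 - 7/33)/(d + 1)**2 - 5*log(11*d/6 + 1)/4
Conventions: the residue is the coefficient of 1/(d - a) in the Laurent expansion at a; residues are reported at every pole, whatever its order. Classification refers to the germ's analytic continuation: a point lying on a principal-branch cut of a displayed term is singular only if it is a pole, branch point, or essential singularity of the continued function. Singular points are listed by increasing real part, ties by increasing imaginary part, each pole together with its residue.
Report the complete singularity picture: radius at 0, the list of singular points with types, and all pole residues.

Denominator factor (d + 1)^2: pole of order 2 at -1, modulus 1.
Branch term (-9/19)*sqrt(1 - d/(3)): its argument vanishes at d = 3, a square-root branch point, modulus 3.
Branch term (-5/4)*log(1 - d/(-6/11)): its argument vanishes at d = -6/11, a logarithmic branch point, modulus 6/11.
The radius of convergence is the smallest modulus among the singular points: 6/11.
The branch terms are analytic at -1 and contribute nothing to the residue; only the rational part matters.
At the order-2 pole -1 set g(d) = (d - (-1))^2*(rational part) = -31*d/9 - 7/33.
Order-2 pole: residue = g'(a); g'(-1) = -31/9, so the residue is -31/9.
List the singular points by increasing real part (a conjugate pair: the negative imaginary part first).

Radius of convergence at 0: 6/11.
At -1: a pole of order 2; residue -31/9.
At -6/11: a logarithmic branch point.
At 3: an algebraic (square-root) branch point.


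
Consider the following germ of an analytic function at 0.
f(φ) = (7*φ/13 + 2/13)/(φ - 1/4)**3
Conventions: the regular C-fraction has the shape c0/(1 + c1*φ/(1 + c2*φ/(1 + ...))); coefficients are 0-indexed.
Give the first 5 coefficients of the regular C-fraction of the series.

Taylor coefficients (expand at 0): a_0 = -128/13, a_1 = -1984/13, a_2 = -17664/13, a_3 = -124928/13, a_4 = -778240/13.
c0 = a_0 = -128/13. Peel one level at a time: if S = 1 + c*φ/S' with S'(0) = 1, then c is the φ-coefficient of S and S' = c*φ/(S - 1).
S_1 = c0/f = 1 + (-31/2)*φ + (409/4)*φ^2 + ...; c1 = -31/2.
S_2 = c1*φ/(S_1 - 1) = 1 + (409/62)*φ + (15664/961)*φ^2 + ...; c2 = 409/62.
S_3 = c2*φ/(S_2 - 1) = 1 + (-31328/12679)*φ + (432000/167281)*φ^2 + ...; c3 = -31328/12679.
S_4 = c3*φ/(S_3 - 1) = 1 + (418500/400411)*φ + ...; c4 = 418500/400411.

The regular C-fraction coefficients are [-128/13, -31/2, 409/62, -31328/12679, 418500/400411].


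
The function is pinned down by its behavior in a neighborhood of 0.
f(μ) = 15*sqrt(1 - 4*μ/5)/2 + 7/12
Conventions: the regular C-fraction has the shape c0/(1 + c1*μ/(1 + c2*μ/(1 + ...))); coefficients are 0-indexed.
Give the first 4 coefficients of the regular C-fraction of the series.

The regular C-fraction coefficients are [97/12, 36/97, -277/485, -97/1385].

Taylor coefficients (expand at 0): a_0 = 97/12, a_1 = -3, a_2 = -3/5, a_3 = -6/25.
c0 = a_0 = 97/12. Peel one level at a time: if S = 1 + c*μ/S' with S'(0) = 1, then c is the μ-coefficient of S and S' = c*μ/(S - 1).
S_1 = c0/f = 1 + (36/97)*μ + (9972/47045)*μ^2 + ...; c1 = 36/97.
S_2 = c1*μ/(S_1 - 1) = 1 + (-277/485)*μ + (-1/25)*μ^2 + ...; c2 = -277/485.
S_3 = c2*μ/(S_2 - 1) = 1 + (-97/1385)*μ + ...; c3 = -97/1385.


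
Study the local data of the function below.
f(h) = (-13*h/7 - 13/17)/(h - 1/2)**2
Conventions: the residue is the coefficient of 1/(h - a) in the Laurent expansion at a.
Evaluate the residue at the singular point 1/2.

The residue is -13/7.

At the order-2 pole 1/2 set g(h) = (h - (1/2))^2*f(h) = -13*h/7 - 13/17.
Order-2 pole: residue = g'(a); g'(1/2) = -13/7, so the residue is -13/7.


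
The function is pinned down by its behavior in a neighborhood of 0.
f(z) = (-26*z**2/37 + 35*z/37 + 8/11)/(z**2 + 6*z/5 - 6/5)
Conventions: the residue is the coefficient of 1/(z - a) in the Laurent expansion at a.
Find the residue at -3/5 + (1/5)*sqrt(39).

The factor z**2 + 6*z/5 - 6/5 splits as (z - a)(z - a') with a = -3/5 + (1/5)*sqrt(39), a' = -3/5 - (1/5)*sqrt(39). At the order-1 pole a set g(z) = (z - a)*f(z) = [-26*z**2/37 + 35*z/37 + 8/11] / (z - a').
Simple pole: residue = g(a) at a = -3/5 + (1/5)*sqrt(39), which is 331/370 - (931/12210)*sqrt(39).

The residue is 331/370 - (931/12210)*sqrt(39).


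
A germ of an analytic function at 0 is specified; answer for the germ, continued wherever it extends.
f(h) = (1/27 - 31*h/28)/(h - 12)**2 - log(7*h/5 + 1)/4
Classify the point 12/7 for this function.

Denominator factors: h - 12 = -72/7 at h = 12/7 — none vanishes.
Branch term log(1 - h/(-5/7)): argument at 12/7 is 17/5, nonzero, so 12/7 is not its branch point (a point on a principal cut is still regular for the continued germ).
So the germ continues analytically to 12/7.

The point is a regular point.


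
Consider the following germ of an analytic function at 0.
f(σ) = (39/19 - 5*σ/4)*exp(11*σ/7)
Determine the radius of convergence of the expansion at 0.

The radius of convergence is infinite.

The factor exp(11*σ/7) is entire and contributes no finite singular point.
The polynomial part has no poles.
No finite singular points: the Taylor series at 0 converges everywhere.


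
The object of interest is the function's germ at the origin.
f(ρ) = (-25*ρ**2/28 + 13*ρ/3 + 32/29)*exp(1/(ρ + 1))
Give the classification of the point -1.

The point is an essential singularity.

The exponent 1/(ρ - (-1)) has a pole at -1, so exp(1/(ρ - (-1))) takes every nonzero value near it: an essential singularity (not a pole of any order).


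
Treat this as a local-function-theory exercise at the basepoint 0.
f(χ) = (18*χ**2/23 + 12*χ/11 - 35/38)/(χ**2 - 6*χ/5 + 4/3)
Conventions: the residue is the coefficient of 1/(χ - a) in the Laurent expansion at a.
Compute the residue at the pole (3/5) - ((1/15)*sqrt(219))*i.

The residue is (1284/1265) - ((7801/305140)*sqrt(219))*i.

The factor χ**2 - 6*χ/5 + 4/3 splits as (χ - a)(χ - a') with a = (3/5) - ((1/15)*sqrt(219))*i, a' = (3/5) + ((1/15)*sqrt(219))*i. At the order-1 pole a set g(χ) = (χ - a)*f(χ) = [18*χ**2/23 + 12*χ/11 - 35/38] / (χ - a').
Simple pole: residue = g(a) at a = (3/5) - ((1/15)*sqrt(219))*i, which is (1284/1265) - ((7801/305140)*sqrt(219))*i.


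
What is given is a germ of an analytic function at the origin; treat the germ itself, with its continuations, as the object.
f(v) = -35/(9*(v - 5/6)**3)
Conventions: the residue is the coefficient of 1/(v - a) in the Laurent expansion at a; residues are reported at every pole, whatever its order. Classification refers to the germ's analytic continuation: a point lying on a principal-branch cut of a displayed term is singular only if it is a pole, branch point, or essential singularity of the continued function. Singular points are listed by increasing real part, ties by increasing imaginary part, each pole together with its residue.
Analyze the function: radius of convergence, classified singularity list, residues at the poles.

Denominator factor (v - 5/6)^3: pole of order 3 at 5/6, modulus 5/6.
The radius of convergence is the smallest modulus among the singular points: 5/6.
At the order-3 pole 5/6 set g(v) = (v - (5/6))^3*f(v) = -35/9.
Order-3 pole: residue = g''(a)/2; g''(5/6) = 0, so the residue is 0.

Radius of convergence at 0: 5/6.
At 5/6: a pole of order 3; residue 0.


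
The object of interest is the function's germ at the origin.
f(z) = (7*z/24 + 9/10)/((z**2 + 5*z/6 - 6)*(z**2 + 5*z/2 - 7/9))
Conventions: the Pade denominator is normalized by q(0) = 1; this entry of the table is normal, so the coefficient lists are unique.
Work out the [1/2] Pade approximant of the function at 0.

The Pade approximant has numerator coefficients [27/140, -576775/849296]; denominator coefficients [1, -13755955/1910916, 16732873/1273944].


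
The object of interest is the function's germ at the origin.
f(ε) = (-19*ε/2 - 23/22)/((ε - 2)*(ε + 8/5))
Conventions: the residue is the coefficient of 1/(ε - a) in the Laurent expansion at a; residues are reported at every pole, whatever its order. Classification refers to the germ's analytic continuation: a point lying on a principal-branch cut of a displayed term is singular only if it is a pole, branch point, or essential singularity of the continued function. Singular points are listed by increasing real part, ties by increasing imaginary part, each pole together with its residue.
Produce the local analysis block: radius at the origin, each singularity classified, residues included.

Radius of convergence at 0: 8/5.
At -8/5: a pole of order 1; residue -173/44.
At 2: a pole of order 1; residue -245/44.

Denominator factor (ε - 2): pole of order 1 at 2, modulus 2.
Denominator factor (ε + 8/5): pole of order 1 at -8/5, modulus 8/5.
The radius of convergence is the smallest modulus among the singular points: 8/5.
At the order-1 pole -8/5 set g(ε) = (ε - (-8/5))*f(ε) = (-19*ε/2 - 23/22)/(ε - 2).
Simple pole: residue = g(a) at a = -8/5, which is -173/44.
At the order-1 pole 2 set g(ε) = (ε - (2))*f(ε) = (-19*ε/2 - 23/22)/(ε + 8/5).
Simple pole: residue = g(a) at a = 2, which is -245/44.
List the singular points by increasing real part (a conjugate pair: the negative imaginary part first).


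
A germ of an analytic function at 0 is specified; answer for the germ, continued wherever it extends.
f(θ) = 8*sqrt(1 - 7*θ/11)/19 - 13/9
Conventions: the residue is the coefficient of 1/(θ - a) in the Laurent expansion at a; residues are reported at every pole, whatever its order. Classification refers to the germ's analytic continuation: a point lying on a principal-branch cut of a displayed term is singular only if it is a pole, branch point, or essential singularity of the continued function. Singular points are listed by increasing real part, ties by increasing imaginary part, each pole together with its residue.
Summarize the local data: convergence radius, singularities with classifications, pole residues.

Radius of convergence at 0: 11/7.
At 11/7: an algebraic (square-root) branch point.

Branch term (8/19)*sqrt(1 - θ/(11/7)): its argument vanishes at θ = 11/7, a square-root branch point, modulus 11/7.
The radius of convergence is the smallest modulus among the singular points: 11/7.


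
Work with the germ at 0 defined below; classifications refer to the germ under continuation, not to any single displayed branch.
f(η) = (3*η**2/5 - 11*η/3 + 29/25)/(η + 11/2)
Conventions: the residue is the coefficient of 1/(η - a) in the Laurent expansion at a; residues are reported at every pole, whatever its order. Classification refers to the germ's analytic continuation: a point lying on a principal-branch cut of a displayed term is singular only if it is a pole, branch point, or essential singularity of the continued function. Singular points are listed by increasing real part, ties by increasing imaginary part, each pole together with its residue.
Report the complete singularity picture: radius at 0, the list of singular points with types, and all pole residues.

Radius of convergence at 0: 11/2.
At -11/2: a pole of order 1; residue 11843/300.

Denominator factor (η + 11/2): pole of order 1 at -11/2, modulus 11/2.
The radius of convergence is the smallest modulus among the singular points: 11/2.
At the order-1 pole -11/2 set g(η) = (η - (-11/2))*f(η) = 3*η**2/5 - 11*η/3 + 29/25.
Simple pole: residue = g(a) at a = -11/2, which is 11843/300.


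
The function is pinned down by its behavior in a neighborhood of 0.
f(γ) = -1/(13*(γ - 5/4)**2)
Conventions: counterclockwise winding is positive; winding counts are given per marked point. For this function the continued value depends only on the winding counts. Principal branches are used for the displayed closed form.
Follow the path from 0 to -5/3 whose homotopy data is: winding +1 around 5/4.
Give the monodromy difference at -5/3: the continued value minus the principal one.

The function is rational, hence single-valued: continuing it around any pole returns the same value, so the difference is 0.

Continued minus principal equals 0.


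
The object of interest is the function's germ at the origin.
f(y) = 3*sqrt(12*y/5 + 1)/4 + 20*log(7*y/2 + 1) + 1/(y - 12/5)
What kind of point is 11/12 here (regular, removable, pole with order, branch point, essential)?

The point is a regular point.

Denominator factors: y - 12/5 = -89/60 at y = 11/12 — none vanishes.
Branch term sqrt(1 - y/(-5/12)): argument at 11/12 is 16/5, nonzero, so 11/12 is not its branch point (a point on a principal cut is still regular for the continued germ).
Branch term log(1 - y/(-2/7)): argument at 11/12 is 101/24, nonzero, so 11/12 is not its branch point (a point on a principal cut is still regular for the continued germ).
So the germ continues analytically to 11/12.


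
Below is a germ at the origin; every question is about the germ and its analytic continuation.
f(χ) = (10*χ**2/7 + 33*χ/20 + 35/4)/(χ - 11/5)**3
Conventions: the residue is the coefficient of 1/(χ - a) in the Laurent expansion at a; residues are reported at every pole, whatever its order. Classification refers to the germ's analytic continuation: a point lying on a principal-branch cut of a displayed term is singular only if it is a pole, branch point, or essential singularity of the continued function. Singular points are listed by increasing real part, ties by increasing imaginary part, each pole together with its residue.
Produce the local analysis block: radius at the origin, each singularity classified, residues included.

Radius of convergence at 0: 11/5.
At 11/5: a pole of order 3; residue 10/7.

Denominator factor (χ - 11/5)^3: pole of order 3 at 11/5, modulus 11/5.
The radius of convergence is the smallest modulus among the singular points: 11/5.
At the order-3 pole 11/5 set g(χ) = (χ - (11/5))^3*f(χ) = 10*χ**2/7 + 33*χ/20 + 35/4.
Order-3 pole: residue = g''(a)/2; g''(11/5) = 20/7, so the residue is 10/7.


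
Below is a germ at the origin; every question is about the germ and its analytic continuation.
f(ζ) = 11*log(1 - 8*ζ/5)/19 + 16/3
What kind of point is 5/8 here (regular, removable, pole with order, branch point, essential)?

The point is a logarithmic branch point.

The term (11/19)*log(1 - ζ/(5/8)) has argument 1 - 5/8/(5/8) = 0 at 5/8: a logarithmic (infinitely-sheeted) branch point; the remaining terms are analytic or single-valued there.


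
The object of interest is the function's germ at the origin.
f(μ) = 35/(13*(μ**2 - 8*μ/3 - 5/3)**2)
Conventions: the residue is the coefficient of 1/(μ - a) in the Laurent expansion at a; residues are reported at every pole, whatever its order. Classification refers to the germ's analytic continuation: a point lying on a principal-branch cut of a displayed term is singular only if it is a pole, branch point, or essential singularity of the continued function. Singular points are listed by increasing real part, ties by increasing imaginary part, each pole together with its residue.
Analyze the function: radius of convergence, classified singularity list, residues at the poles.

Denominator factor (μ**2 - 8*μ/3 - 5/3)^2: discriminant 124/9, real irrational roots 4/3 + (1/3)*sqrt(31) and 4/3 - (1/3)*sqrt(31); poles of order 2, moduli 4/3 + (1/3)*sqrt(31) and -4/3 + (1/3)*sqrt(31).
The radius of convergence is the smallest modulus among the singular points: -4/3 + (1/3)*sqrt(31).
The factor μ**2 - 8*μ/3 - 5/3 splits as (μ - a)(μ - a') with a = 4/3 - (1/3)*sqrt(31), a' = 4/3 + (1/3)*sqrt(31). At the order-2 pole a set g(μ) = (μ - a)^2*f(μ) = [35/13] / (μ - a')^2.
Order-2 pole: residue = g'(a); g'(4/3 - (1/3)*sqrt(31)) = (945/49972)*sqrt(31), so the residue is (945/49972)*sqrt(31).
The factor μ**2 - 8*μ/3 - 5/3 splits as (μ - a)(μ - a') with a = 4/3 + (1/3)*sqrt(31), a' = 4/3 - (1/3)*sqrt(31). At the order-2 pole a set g(μ) = (μ - a)^2*f(μ) = [35/13] / (μ - a')^2.
Order-2 pole: residue = g'(a); g'(4/3 + (1/3)*sqrt(31)) = -(945/49972)*sqrt(31), so the residue is -(945/49972)*sqrt(31).
List the singular points by increasing real part (a conjugate pair: the negative imaginary part first).

Radius of convergence at 0: -4/3 + (1/3)*sqrt(31).
At 4/3 - (1/3)*sqrt(31): a pole of order 2; residue (945/49972)*sqrt(31).
At 4/3 + (1/3)*sqrt(31): a pole of order 2; residue -(945/49972)*sqrt(31).


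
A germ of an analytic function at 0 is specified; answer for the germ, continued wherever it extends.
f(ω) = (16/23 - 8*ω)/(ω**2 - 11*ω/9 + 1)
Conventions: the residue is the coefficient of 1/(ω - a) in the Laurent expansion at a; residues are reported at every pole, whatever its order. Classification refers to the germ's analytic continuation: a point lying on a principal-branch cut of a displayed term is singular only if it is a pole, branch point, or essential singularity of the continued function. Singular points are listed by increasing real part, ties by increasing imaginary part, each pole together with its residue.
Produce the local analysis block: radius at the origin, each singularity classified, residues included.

Denominator factor (ω**2 - 11*ω/9 + 1): discriminant -203/81, complex-conjugate roots (11/18) + ((1/18)*sqrt(203))*i and (11/18) - ((1/18)*sqrt(203))*i; poles of order 1, moduli 1 and 1.
The radius of convergence is the smallest modulus among the singular points: 1.
The factor ω**2 - 11*ω/9 + 1 splits as (ω - a)(ω - a') with a = (11/18) - ((1/18)*sqrt(203))*i, a' = (11/18) + ((1/18)*sqrt(203))*i. At the order-1 pole a set g(ω) = (ω - a)*f(ω) = [16/23 - 8*ω] / (ω - a').
Simple pole: residue = g(a) at a = (11/18) - ((1/18)*sqrt(203))*i, which is (-4) - ((124/667)*sqrt(203))*i.
The factor ω**2 - 11*ω/9 + 1 splits as (ω - a)(ω - a') with a = (11/18) + ((1/18)*sqrt(203))*i, a' = (11/18) - ((1/18)*sqrt(203))*i. At the order-1 pole a set g(ω) = (ω - a)*f(ω) = [16/23 - 8*ω] / (ω - a').
Simple pole: residue = g(a) at a = (11/18) + ((1/18)*sqrt(203))*i, which is (-4) + ((124/667)*sqrt(203))*i.
List the singular points by increasing real part (a conjugate pair: the negative imaginary part first).

Radius of convergence at 0: 1.
At (11/18) - ((1/18)*sqrt(203))*i: a pole of order 1; residue (-4) - ((124/667)*sqrt(203))*i.
At (11/18) + ((1/18)*sqrt(203))*i: a pole of order 1; residue (-4) + ((124/667)*sqrt(203))*i.


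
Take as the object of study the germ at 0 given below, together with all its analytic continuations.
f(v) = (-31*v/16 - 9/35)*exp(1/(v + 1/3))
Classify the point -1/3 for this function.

The exponent 1/(v - (-1/3)) has a pole at -1/3, so exp(1/(v - (-1/3))) takes every nonzero value near it: an essential singularity (not a pole of any order).

The point is an essential singularity.


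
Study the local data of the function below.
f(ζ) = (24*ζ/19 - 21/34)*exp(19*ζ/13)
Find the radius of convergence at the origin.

The factor exp(19*ζ/13) is entire and contributes no finite singular point.
The polynomial part has no poles.
No finite singular points: the Taylor series at 0 converges everywhere.

The radius of convergence is infinite.


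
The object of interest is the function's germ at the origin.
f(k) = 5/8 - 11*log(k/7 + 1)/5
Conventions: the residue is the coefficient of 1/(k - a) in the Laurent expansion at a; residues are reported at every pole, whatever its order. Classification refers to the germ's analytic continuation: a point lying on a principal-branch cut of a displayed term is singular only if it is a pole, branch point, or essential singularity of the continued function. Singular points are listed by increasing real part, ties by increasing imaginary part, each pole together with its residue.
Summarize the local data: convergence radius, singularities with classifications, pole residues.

Branch term (-11/5)*log(1 - k/(-7)): its argument vanishes at k = -7, a logarithmic branch point, modulus 7.
The radius of convergence is the smallest modulus among the singular points: 7.

Radius of convergence at 0: 7.
At -7: a logarithmic branch point.


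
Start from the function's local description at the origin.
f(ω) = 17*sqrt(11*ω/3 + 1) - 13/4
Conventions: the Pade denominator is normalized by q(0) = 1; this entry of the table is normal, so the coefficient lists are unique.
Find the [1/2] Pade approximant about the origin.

The Pade approximant has numerator coefficients [55/4, 217283/4584]; denominator coefficients [1, 451/382, -2057/3438].

Taylor coefficients needed (expand at 0): a_0 = 55/4, a_1 = 187/6, a_2 = -2057/72, a_3 = 22627/432.
Write the denominator as Q(ω) = 1 + q1*ω + q2*ω^2. Requiring Q*f - P = O(ω^4) with deg P <= 1 kills the coefficients of ω^2..ω^3 in Q*f:
  ω^2: a_2 + q1*a_1 + q2*a_0 = 0, i.e. -2057/72 + (187/6)*q1 + (55/4)*q2 = 0.
  ω^3: a_3 + q1*a_2 + q2*a_1 = 0, i.e. 22627/432 + (-2057/72)*q1 + (187/6)*q2 = 0.
Solving this linear system: q1 = 451/382, q2 = -2057/3438.
The numerator is Q*f truncated at degree 1: P0 = a_0 = 55/4; P1 = a_1 + q1*a_0 = 217283/4584.
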